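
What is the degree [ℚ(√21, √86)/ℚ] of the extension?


[ℚ(√21,√86):ℚ] = [ℚ(√21,√86):ℚ(√21)]·[ℚ(√21):ℚ] = 2·2 = 4

[ℚ(√21, √86)/ℚ] = 4


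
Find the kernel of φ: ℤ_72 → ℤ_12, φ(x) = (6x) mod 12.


Kernel = preimage of identity
ker(φ) = {x ∈ ℤ_72 : 6x ≡ 0 (mod 12)}. Since 12 | 72, φ is well-defined. The kernel is the cyclic subgroup ⟨2⟩ of ℤ_72 (order 36), i.e. {0, 2, 4, 6, 8, 10, 12, 14, 16, 18, 20, 22, 24, 26, 28, 30, 32, 34, 36, 38, 40, 42, 44, 46, 48, 50, 52, 54, 56, 58, 60, 62, 64, 66, 68, 70}

ker(φ) = {0, 2, 4, 6, 8, 10, 12, 14, 16, 18, 20, 22, 24, 26, 28, 30, 32, 34, 36, 38, 40, 42, 44, 46, 48, 50, 52, 54, 56, 58, 60, 62, 64, 66, 68, 70}


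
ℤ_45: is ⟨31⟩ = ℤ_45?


g generates ℤ_n iff gcd(g, n) = 1
gcd(31, 45) = 1
Since gcd = 1, 31 is a generator.

Yes, 31 generates ℤ_45


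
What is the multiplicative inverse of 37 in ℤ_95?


Use the extended Euclidean algorithm to write 1 = 37·s + 95·t; then s mod 95 is the inverse.
Euclidean algorithm:
  37 = 0·95 + 37
  95 = 2·37 + 21
  37 = 1·21 + 16
  21 = 1·16 + 5
  16 = 3·5 + 1
  5 = 5·1 + 0
gcd(37,95) = 1
Back-substitution gives: 37·(18) + 95·(-7) = 1
So 37⁻¹ ≡ 18 ≡ 18 (mod 95)
Check: 37 × 18 = 666 ≡ 1 (mod 95) ✓

37⁻¹ ≡ 18 (mod 95)


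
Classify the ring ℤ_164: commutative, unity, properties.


ℤ_164 is a commutative ring with unity 1; 164 = 2×82 is composite, so 2·82 ≡ 0 gives zero divisors (not an integral domain)
Commutative: Yes
Integral domain: No
Has unity: Yes

ℤ_164: Commutative=Yes, Unity=Yes


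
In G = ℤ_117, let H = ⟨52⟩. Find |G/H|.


|⟨52⟩| = n / gcd(52, 117) = 117 / 13 = 9
H is normal (ℤ_117 is abelian).
|G/H| = |G| / |H| = 117 / 9 = 13

|G/H| = 13


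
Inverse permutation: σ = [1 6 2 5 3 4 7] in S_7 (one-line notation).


To find σ⁻¹, swap domain and range:
σ(1) = 1 → σ⁻¹(1) = 1
σ(2) = 6 → σ⁻¹(6) = 2
σ(3) = 2 → σ⁻¹(2) = 3
σ(4) = 5 → σ⁻¹(5) = 4
σ(5) = 3 → σ⁻¹(3) = 5
σ(6) = 4 → σ⁻¹(4) = 6
σ(7) = 7 → σ⁻¹(7) = 7

σ⁻¹ = [1 3 5 6 4 2 7]


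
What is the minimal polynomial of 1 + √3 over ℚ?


Let α = 1 + √3. Then α - 1 = √3, so (α - 1)² = 3, giving α² - 2α - 2 = 0. Degree 2 and α ∉ ℚ, so this is the minimal polynomial.

Minimal polynomial: x² - 2x - 2


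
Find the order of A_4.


|A_n| = n!/2 (even permutations)
|A_4| = 4!/2 = 24/2 = 12

|A_4| = 12


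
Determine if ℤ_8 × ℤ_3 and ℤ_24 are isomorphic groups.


Comparing ℤ_8 × ℤ_3 and ℤ_24:
gcd(8,3) = 1, so ℤ_8 × ℤ_3 ≅ ℤ_24 (CRT)

Yes, ℤ_8 × ℤ_3 ≅ ℤ_24


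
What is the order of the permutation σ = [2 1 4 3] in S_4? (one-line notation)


Cycle decomposition: (1 2) (3 4)
Cycle lengths: 2, 2
Order = lcm(2, 2) = 2

ord(σ) = 2


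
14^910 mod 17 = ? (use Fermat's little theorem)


Fermat's little theorem: if p is prime and gcd(a,p)=1, then a^(p-1) ≡ 1 (mod p)
p = 17 is prime, gcd(14,17) = 1
Reduce exponent: 910 mod 16 = 14
So 14^910 ≡ 14^14 (mod 17)
14^14 mod 17 = 2

14^910 ≡ 2 (mod 17)


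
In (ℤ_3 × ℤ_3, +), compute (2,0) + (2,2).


Operation: componentwise addition mod (3, 3)
(2,0) + (2,2) = ((a₁+b₁) mod 3, (a₂+b₂) mod 3) with a = (2,0), b = (2,2)

(2,0) + (2,2) = (1,2)


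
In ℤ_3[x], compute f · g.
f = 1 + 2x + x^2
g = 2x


Expand and collect like terms; reduce coefficients mod 3:
x^0: 1·0 = 0 ≡ 0 (mod 3)
x^1: 1·2 + 2·0 = 2 ≡ 2 (mod 3)
x^2: 2·2 + 1·0 = 4 ≡ 1 (mod 3)
x^3: 1·2 = 2 ≡ 2 (mod 3)
Result: 2x + x^2 + 2x^3

f · g = 2x + x^2 + 2x^3


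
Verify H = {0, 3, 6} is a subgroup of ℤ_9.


Subgroup test for H = {0, 3, 6} in (ℤ_9, +):
(1) 0 ∈ H? Yes
(2) Closure: for all a,b ∈ H, (a+b) mod 9 ∈ H? Yes
(3) Inverses: for all a ∈ H, -a mod 9 ∈ H? Yes

Yes, H is a subgroup of ℤ_9


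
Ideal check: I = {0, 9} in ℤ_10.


Check ideal conditions for I = {0, 9} in ℤ_10:
(1) I is an additive subgroup? No
(2) For r ∈ ℤ_10 and a ∈ I: r·a ∈ I? No  [counterexample: r=2, a=9, r·a mod 10 = 8 ∉ I]

No, I is not an ideal of ℤ_10


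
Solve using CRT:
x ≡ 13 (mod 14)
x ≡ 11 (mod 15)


m₁ = 14, m₂ = 15, gcd = 1, so CRT applies. M = m₁·m₂ = 210
Let M₁ = M/m₁ = 15, M₂ = M/m₂ = 14
Find y₁ ≡ M₁⁻¹ (mod m₁): 15⁻¹ ≡ 1 (mod 14)
Find y₂ ≡ M₂⁻¹ (mod m₂): 14⁻¹ ≡ 14 (mod 15)
x = a₁·M₁·y₁ + a₂·M₂·y₂ = 13·15·1 + 11·14·14 = 2351
Reduce mod 210: x ≡ 41
Check: 41 mod 14 = 13 ✓, 41 mod 15 = 11 ✓

x ≡ 41 (mod 210)


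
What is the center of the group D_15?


Z(G) = {g ∈ G | gx = xg for all x ∈ G}
For odd n, Z(D_n) = {e}: no nontrivial rotation commutes with all reflections

Z(D_15) = {e}


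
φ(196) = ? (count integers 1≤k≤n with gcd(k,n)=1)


Factor n: 196 = 2^2 × 7^2
φ(n) = n · ∏(1 - 1/p) over distinct primes p | n
φ(196) = 196 · (1 - 1/2) · (1 - 1/7) = 84

φ(196) = 84


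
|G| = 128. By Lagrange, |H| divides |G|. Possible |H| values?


Lagrange's theorem: |H| divides |G|
|G| = 128
Divisors of 128: 1, 2, 4, 8, 16, 32, 64, 128

Possible subgroup orders: {1, 2, 4, 8, 16, 32, 64, 128}


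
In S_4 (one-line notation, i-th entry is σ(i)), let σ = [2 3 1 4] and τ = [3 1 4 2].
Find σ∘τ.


σ∘τ: apply τ first, then σ
1 →τ 3 →σ 1
2 →τ 1 →σ 2
3 →τ 4 →σ 4
4 →τ 2 →σ 3

σ∘τ = [1 2 4 3]


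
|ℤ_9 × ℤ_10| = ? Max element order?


|ℤ_9 × ℤ_10| = 9 × 10 = 90
Max element order = lcm(9,10) = 90
Cyclic? Yes (gcd=1)

|ℤ_9×ℤ_10| = 90, max element order = 90


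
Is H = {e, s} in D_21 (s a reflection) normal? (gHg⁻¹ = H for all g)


H = {e, s} in D_21 (s a reflection)
r·s·r⁻¹ = sr⁻² ≠ s for n ≥ 3, so {e, s} is not closed under conjugation

No, not a normal subgroup


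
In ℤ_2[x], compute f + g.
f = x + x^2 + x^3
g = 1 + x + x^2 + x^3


Add coefficients mod 2:
x^0: 0 + 1 = 1 (mod 2)
x^1: 1 + 1 = 0 (mod 2)
x^2: 1 + 1 = 0 (mod 2)
x^3: 1 + 1 = 0 (mod 2)
Result: 1

f + g = 1


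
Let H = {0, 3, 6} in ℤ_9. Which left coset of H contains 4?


4 + H = {4 + h (mod 9) : h ∈ H}
4+0=4, 4+3=7, 4+6=1
4 + H = {1, 4, 7} = 1 + H

4 + H = {1, 4, 7}


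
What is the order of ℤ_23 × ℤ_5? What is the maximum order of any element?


|ℤ_23 × ℤ_5| = 23 × 5 = 115
Max element order = lcm(23,5) = 115
Cyclic? Yes (gcd=1)

|ℤ_23×ℤ_5| = 115, max element order = 115


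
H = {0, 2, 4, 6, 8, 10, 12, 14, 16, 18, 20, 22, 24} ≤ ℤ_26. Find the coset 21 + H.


21 + H = {21 + h (mod 26) : h ∈ H}
21+0=21, 21+2=23, 21+4=25, 21+6=1, 21+8=3, 21+10=5, 21+12=7, 21+14=9, 21+16=11, 21+18=13, 21+20=15, 21+22=17, 21+24=19
21 + H = {1, 3, 5, 7, 9, 11, 13, 15, 17, 19, 21, 23, 25} = 1 + H

21 + H = {1, 3, 5, 7, 9, 11, 13, 15, 17, 19, 21, 23, 25}


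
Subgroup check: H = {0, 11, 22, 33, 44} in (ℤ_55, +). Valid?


Subgroup test for H = {0, 11, 22, 33, 44} in (ℤ_55, +):
(1) 0 ∈ H? Yes
(2) Closure: for all a,b ∈ H, (a+b) mod 55 ∈ H? Yes
(3) Inverses: for all a ∈ H, -a mod 55 ∈ H? Yes

Yes, H is a subgroup of ℤ_55


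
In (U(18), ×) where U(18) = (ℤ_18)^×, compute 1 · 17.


Operation: multiplication mod 18
1 · 17 = (a × b) mod 18 with a = 1, b = 17

1 · 17 = 17


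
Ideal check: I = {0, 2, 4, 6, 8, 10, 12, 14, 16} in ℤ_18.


Check ideal conditions for I = {0, 2, 4, 6, 8, 10, 12, 14, 16} in ℤ_18:
(1) I is an additive subgroup? Yes
(2) For r ∈ ℤ_18 and a ∈ I: r·a ∈ I? Yes

Yes, I is an ideal of ℤ_18


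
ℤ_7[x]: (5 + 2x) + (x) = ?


Add coefficients mod 7:
x^0: 5 + 0 = 5 (mod 7)
x^1: 2 + 1 = 3 (mod 7)
Result: 5 + 3x

f + g = 5 + 3x


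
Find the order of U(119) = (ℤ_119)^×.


U(n) is the group of units mod n; |U(n)| = φ(n)
|U(119)| = φ(119) = 96

|U(119) = (ℤ_119)^×| = 96


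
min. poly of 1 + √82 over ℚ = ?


Let α = 1 + √82. Then α - 1 = √82, so (α - 1)² = 82, giving α² - 2α - 81 = 0. Degree 2 and α ∉ ℚ, so this is the minimal polynomial.

Minimal polynomial: x² - 2x - 81


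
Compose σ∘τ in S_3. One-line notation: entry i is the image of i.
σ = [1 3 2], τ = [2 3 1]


σ∘τ: apply τ first, then σ
1 →τ 2 →σ 3
2 →τ 3 →σ 2
3 →τ 1 →σ 1

σ∘τ = [3 2 1]


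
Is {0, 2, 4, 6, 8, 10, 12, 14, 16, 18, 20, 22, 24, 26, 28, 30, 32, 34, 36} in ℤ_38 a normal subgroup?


H = {0, 2, 4, 6, 8, 10, 12, 14, 16, 18, 20, 22, 24, 26, 28, 30, 32, 34, 36} in ℤ_38
ℤ_38 is abelian; every subgroup of an abelian group is normal

Yes, normal subgroup


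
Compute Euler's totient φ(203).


Factor n: 203 = 7 × 29
φ(n) = n · ∏(1 - 1/p) over distinct primes p | n
φ(203) = 203 · (1 - 1/7) · (1 - 1/29) = 168

φ(203) = 168


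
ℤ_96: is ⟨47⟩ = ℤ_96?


g generates ℤ_n iff gcd(g, n) = 1
gcd(47, 96) = 1
Since gcd = 1, 47 is a generator.

Yes, 47 generates ℤ_96


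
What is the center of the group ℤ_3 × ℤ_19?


Z(G) = {g ∈ G | gx = xg for all x ∈ G}
Direct product of abelian groups is abelian, so Z(G) = G

Z(ℤ_3 × ℤ_19) = ℤ_3 × ℤ_19


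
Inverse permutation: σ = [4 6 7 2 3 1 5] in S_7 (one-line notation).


To find σ⁻¹, swap domain and range:
σ(1) = 4 → σ⁻¹(4) = 1
σ(2) = 6 → σ⁻¹(6) = 2
σ(3) = 7 → σ⁻¹(7) = 3
σ(4) = 2 → σ⁻¹(2) = 4
σ(5) = 3 → σ⁻¹(3) = 5
σ(6) = 1 → σ⁻¹(1) = 6
σ(7) = 5 → σ⁻¹(5) = 7

σ⁻¹ = [6 4 5 1 7 2 3]


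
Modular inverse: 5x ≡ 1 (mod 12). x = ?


Use the extended Euclidean algorithm to write 1 = 5·s + 12·t; then s mod 12 is the inverse.
Euclidean algorithm:
  5 = 0·12 + 5
  12 = 2·5 + 2
  5 = 2·2 + 1
  2 = 2·1 + 0
gcd(5,12) = 1
Back-substitution gives: 5·(5) + 12·(-2) = 1
So 5⁻¹ ≡ 5 ≡ 5 (mod 12)
Check: 5 × 5 = 25 ≡ 1 (mod 12) ✓

5⁻¹ ≡ 5 (mod 12)


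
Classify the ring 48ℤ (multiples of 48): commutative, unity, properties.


48ℤ is a commutative ring under +,× but has no multiplicative identity (1 ∉ 48ℤ); it has no zero divisors, but without unity it is not an integral domain
Commutative: Yes
Integral domain: No
Has unity: No

48ℤ (multiples of 48): Commutative=Yes, Unity=No


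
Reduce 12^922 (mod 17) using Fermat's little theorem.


Fermat's little theorem: if p is prime and gcd(a,p)=1, then a^(p-1) ≡ 1 (mod p)
p = 17 is prime, gcd(12,17) = 1
Reduce exponent: 922 mod 16 = 10
So 12^922 ≡ 12^10 (mod 17)
12^10 mod 17 = 9

12^922 ≡ 9 (mod 17)


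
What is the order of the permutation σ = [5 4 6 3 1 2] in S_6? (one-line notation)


Cycle decomposition: (1 5) (2 4 3 6)
Cycle lengths: 2, 4
Order = lcm(2, 4) = 4

ord(σ) = 4


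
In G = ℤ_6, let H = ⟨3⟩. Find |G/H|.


|⟨3⟩| = n / gcd(3, 6) = 6 / 3 = 2
H is normal (ℤ_6 is abelian).
|G/H| = |G| / |H| = 6 / 2 = 3

|G/H| = 3


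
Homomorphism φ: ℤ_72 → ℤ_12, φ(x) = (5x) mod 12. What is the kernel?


Kernel = preimage of identity
ker(φ) = {x ∈ ℤ_72 : 5x ≡ 0 (mod 12)}. Since 12 | 72, φ is well-defined. The kernel is the cyclic subgroup ⟨12⟩ of ℤ_72 (order 6), i.e. {0, 12, 24, 36, 48, 60}

ker(φ) = {0, 12, 24, 36, 48, 60}


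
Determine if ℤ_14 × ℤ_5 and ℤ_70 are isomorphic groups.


Comparing ℤ_14 × ℤ_5 and ℤ_70:
gcd(14,5) = 1, so ℤ_14 × ℤ_5 ≅ ℤ_70 (CRT)

Yes, ℤ_14 × ℤ_5 ≅ ℤ_70


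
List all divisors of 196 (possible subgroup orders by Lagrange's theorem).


Lagrange's theorem: |H| divides |G|
|G| = 196
Divisors of 196: 1, 2, 4, 7, 14, 28, 49, 98, 196

Possible subgroup orders: {1, 2, 4, 7, 14, 28, 49, 98, 196}


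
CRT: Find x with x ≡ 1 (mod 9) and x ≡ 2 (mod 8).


m₁ = 9, m₂ = 8, gcd = 1, so CRT applies. M = m₁·m₂ = 72
Let M₁ = M/m₁ = 8, M₂ = M/m₂ = 9
Find y₁ ≡ M₁⁻¹ (mod m₁): 8⁻¹ ≡ 8 (mod 9)
Find y₂ ≡ M₂⁻¹ (mod m₂): 9⁻¹ ≡ 1 (mod 8)
x = a₁·M₁·y₁ + a₂·M₂·y₂ = 1·8·8 + 2·9·1 = 82
Reduce mod 72: x ≡ 10
Check: 10 mod 9 = 1 ✓, 10 mod 8 = 2 ✓

x ≡ 10 (mod 72)


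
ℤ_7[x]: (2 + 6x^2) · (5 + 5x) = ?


Expand and collect like terms; reduce coefficients mod 7:
x^0: 2·5 = 10 ≡ 3 (mod 7)
x^1: 2·5 + 0·5 = 10 ≡ 3 (mod 7)
x^2: 0·5 + 6·5 = 30 ≡ 2 (mod 7)
x^3: 6·5 = 30 ≡ 2 (mod 7)
Result: 3 + 3x + 2x^2 + 2x^3

f · g = 3 + 3x + 2x^2 + 2x^3


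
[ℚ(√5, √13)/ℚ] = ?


[ℚ(√5,√13):ℚ] = [ℚ(√5,√13):ℚ(√5)]·[ℚ(√5):ℚ] = 2·2 = 4

[ℚ(√5, √13)/ℚ] = 4


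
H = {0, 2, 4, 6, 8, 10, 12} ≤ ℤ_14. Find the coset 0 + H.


0 + H = {0 + h (mod 14) : h ∈ H}
0+0=0, 0+2=2, 0+4=4, 0+6=6, 0+8=8, 0+10=10, 0+12=12

0 + H = {0, 2, 4, 6, 8, 10, 12}


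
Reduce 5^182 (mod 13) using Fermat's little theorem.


Fermat's little theorem: if p is prime and gcd(a,p)=1, then a^(p-1) ≡ 1 (mod p)
p = 13 is prime, gcd(5,13) = 1
Reduce exponent: 182 mod 12 = 2
So 5^182 ≡ 5^2 (mod 13)
5^2 mod 13 = 12

5^182 ≡ 12 (mod 13)


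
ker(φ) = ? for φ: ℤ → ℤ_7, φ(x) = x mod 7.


Kernel = preimage of identity
ker(φ) = {x ∈ ℤ : x ≡ 0 (mod 7)} = 7ℤ = {0, ±7, ±14, ...}

ker(φ) = 7ℤ


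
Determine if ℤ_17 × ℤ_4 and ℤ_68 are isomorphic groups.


Comparing ℤ_17 × ℤ_4 and ℤ_68:
gcd(17,4) = 1, so ℤ_17 × ℤ_4 ≅ ℤ_68 (CRT)

Yes, ℤ_17 × ℤ_4 ≅ ℤ_68


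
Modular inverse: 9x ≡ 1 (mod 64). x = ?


Use the extended Euclidean algorithm to write 1 = 9·s + 64·t; then s mod 64 is the inverse.
Euclidean algorithm:
  9 = 0·64 + 9
  64 = 7·9 + 1
  9 = 9·1 + 0
gcd(9,64) = 1
Back-substitution gives: 9·(-7) + 64·(1) = 1
So 9⁻¹ ≡ -7 ≡ 57 (mod 64)
Check: 9 × 57 = 513 ≡ 1 (mod 64) ✓

9⁻¹ ≡ 57 (mod 64)


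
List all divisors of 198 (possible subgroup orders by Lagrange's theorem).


Lagrange's theorem: |H| divides |G|
|G| = 198
Divisors of 198: 1, 2, 3, 6, 9, 11, 18, 22, 33, 66, 99, 198

Possible subgroup orders: {1, 2, 3, 6, 9, 11, 18, 22, 33, 66, 99, 198}


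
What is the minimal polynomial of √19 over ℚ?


√19 satisfies x² - 19 = 0, irreducible over ℚ since 19 is squarefree

Minimal polynomial: x² - 19


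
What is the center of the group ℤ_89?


Z(G) = {g ∈ G | gx = xg for all x ∈ G}
ℤ_89 is abelian, so Z(G) = G

Z(ℤ_89) = ℤ_89


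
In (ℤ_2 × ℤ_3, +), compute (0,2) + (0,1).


Operation: componentwise addition mod (2, 3)
(0,2) + (0,1) = ((a₁+b₁) mod 2, (a₂+b₂) mod 3) with a = (0,2), b = (0,1)

(0,2) + (0,1) = (0,0)


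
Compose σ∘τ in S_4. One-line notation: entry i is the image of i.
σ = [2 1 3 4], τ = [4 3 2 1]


σ∘τ: apply τ first, then σ
1 →τ 4 →σ 4
2 →τ 3 →σ 3
3 →τ 2 →σ 1
4 →τ 1 →σ 2

σ∘τ = [4 3 1 2]


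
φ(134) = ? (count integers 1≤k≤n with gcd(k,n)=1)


Factor n: 134 = 2 × 67
φ(n) = n · ∏(1 - 1/p) over distinct primes p | n
φ(134) = 134 · (1 - 1/2) · (1 - 1/67) = 66

φ(134) = 66


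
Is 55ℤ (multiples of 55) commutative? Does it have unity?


55ℤ is a commutative ring under +,× but has no multiplicative identity (1 ∉ 55ℤ); it has no zero divisors, but without unity it is not an integral domain
Commutative: Yes
Integral domain: No
Has unity: No

55ℤ (multiples of 55): Commutative=Yes, Unity=No


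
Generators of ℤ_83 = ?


g generates ℤ_n iff gcd(g,n) = 1
Prime factors of 83: 83
Generators are g ∈ {1,...,82} not divisible by any of these primes.
Generators: {1, 2, 3, 4, 5, 6, 7, 8, 9, 10, 11, 12, 13, 14, 15, 16, 17, 18, 19, 20, 21, 22, 23, 24, 25, 26, 27, 28, 29, 30, 31, 32, 33, 34, 35, 36, 37, 38, 39, 40, 41, 42, 43, 44, 45, 46, 47, 48, 49, 50, 51, 52, 53, 54, 55, 56, 57, 58, 59, 60, 61, 62, 63, 64, 65, 66, 67, 68, 69, 70, 71, 72, 73, 74, 75, 76, 77, 78, 79, 80, 81, 82}
Number of generators = φ(83) = 82

Generators of ℤ_83 = {1, 2, 3, 4, 5, 6, 7, 8, 9, 10, 11, 12, 13, 14, 15, 16, 17, 18, 19, 20, 21, 22, 23, 24, 25, 26, 27, 28, 29, 30, 31, 32, 33, 34, 35, 36, 37, 38, 39, 40, 41, 42, 43, 44, 45, 46, 47, 48, 49, 50, 51, 52, 53, 54, 55, 56, 57, 58, 59, 60, 61, 62, 63, 64, 65, 66, 67, 68, 69, 70, 71, 72, 73, 74, 75, 76, 77, 78, 79, 80, 81, 82}


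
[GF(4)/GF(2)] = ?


GF(4) = GF(2^2), so the extension degree is 2

[GF(4)/GF(2)] = 2


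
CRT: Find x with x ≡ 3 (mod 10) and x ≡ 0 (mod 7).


m₁ = 10, m₂ = 7, gcd = 1, so CRT applies. M = m₁·m₂ = 70
Let M₁ = M/m₁ = 7, M₂ = M/m₂ = 10
Find y₁ ≡ M₁⁻¹ (mod m₁): 7⁻¹ ≡ 3 (mod 10)
Find y₂ ≡ M₂⁻¹ (mod m₂): 10⁻¹ ≡ 5 (mod 7)
x = a₁·M₁·y₁ + a₂·M₂·y₂ = 3·7·3 + 0·10·5 = 63
Reduce mod 70: x ≡ 63
Check: 63 mod 10 = 3 ✓, 63 mod 7 = 0 ✓

x ≡ 63 (mod 70)


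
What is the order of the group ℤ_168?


ℤ_n has n elements.

|ℤ_168| = 168


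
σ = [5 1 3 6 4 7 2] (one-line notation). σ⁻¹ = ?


To find σ⁻¹, swap domain and range:
σ(1) = 5 → σ⁻¹(5) = 1
σ(2) = 1 → σ⁻¹(1) = 2
σ(3) = 3 → σ⁻¹(3) = 3
σ(4) = 6 → σ⁻¹(6) = 4
σ(5) = 4 → σ⁻¹(4) = 5
σ(6) = 7 → σ⁻¹(7) = 6
σ(7) = 2 → σ⁻¹(2) = 7

σ⁻¹ = [2 7 3 5 1 4 6]


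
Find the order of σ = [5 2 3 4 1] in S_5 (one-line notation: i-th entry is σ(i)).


Cycle decomposition: (1 5)
Cycle lengths: 2
Order = lcm(2) = 2

ord(σ) = 2


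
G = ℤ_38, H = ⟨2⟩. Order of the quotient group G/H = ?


|⟨2⟩| = n / gcd(2, 38) = 38 / 2 = 19
H is normal (ℤ_38 is abelian).
|G/H| = |G| / |H| = 38 / 19 = 2

|G/H| = 2


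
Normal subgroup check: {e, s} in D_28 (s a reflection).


H = {e, s} in D_28 (s a reflection)
r·s·r⁻¹ = sr⁻² ≠ s for n ≥ 3, so {e, s} is not closed under conjugation

No, not a normal subgroup


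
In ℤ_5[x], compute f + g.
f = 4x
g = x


Add coefficients mod 5:
x^0: 0 + 0 = 0 (mod 5)
x^1: 4 + 1 = 0 (mod 5)
Result: 0

f + g = 0


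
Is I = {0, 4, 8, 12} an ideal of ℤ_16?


Check ideal conditions for I = {0, 4, 8, 12} in ℤ_16:
(1) I is an additive subgroup? Yes
(2) For r ∈ ℤ_16 and a ∈ I: r·a ∈ I? Yes

Yes, I is an ideal of ℤ_16


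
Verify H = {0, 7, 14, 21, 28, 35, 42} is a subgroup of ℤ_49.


Subgroup test for H = {0, 7, 14, 21, 28, 35, 42} in (ℤ_49, +):
(1) 0 ∈ H? Yes
(2) Closure: for all a,b ∈ H, (a+b) mod 49 ∈ H? Yes
(3) Inverses: for all a ∈ H, -a mod 49 ∈ H? Yes

Yes, H is a subgroup of ℤ_49


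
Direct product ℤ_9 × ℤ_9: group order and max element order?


|ℤ_9 × ℤ_9| = 9 × 9 = 81
Max element order = lcm(9,9) = 9
Cyclic? No (gcd=9)

|ℤ_9×ℤ_9| = 81, max element order = 9


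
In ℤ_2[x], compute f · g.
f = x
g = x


Expand and collect like terms; reduce coefficients mod 2:
x^0: 0·0 = 0 ≡ 0 (mod 2)
x^1: 0·1 + 1·0 = 0 ≡ 0 (mod 2)
x^2: 1·1 = 1 ≡ 1 (mod 2)
Result: x^2

f · g = x^2


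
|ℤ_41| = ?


ℤ_n has n elements.

|ℤ_41| = 41


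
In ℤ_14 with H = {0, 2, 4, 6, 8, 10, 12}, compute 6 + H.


6 + H = {6 + h (mod 14) : h ∈ H}
6+0=6, 6+2=8, 6+4=10, 6+6=12, 6+8=0, 6+10=2, 6+12=4
6 + H = {0, 2, 4, 6, 8, 10, 12} = 0 + H

6 + H = {0, 2, 4, 6, 8, 10, 12}


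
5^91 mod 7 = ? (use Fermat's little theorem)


Fermat's little theorem: if p is prime and gcd(a,p)=1, then a^(p-1) ≡ 1 (mod p)
p = 7 is prime, gcd(5,7) = 1
Reduce exponent: 91 mod 6 = 1
So 5^91 ≡ 5^1 (mod 7)
5^1 mod 7 = 5

5^91 ≡ 5 (mod 7)


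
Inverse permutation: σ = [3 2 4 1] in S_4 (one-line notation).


To find σ⁻¹, swap domain and range:
σ(1) = 3 → σ⁻¹(3) = 1
σ(2) = 2 → σ⁻¹(2) = 2
σ(3) = 4 → σ⁻¹(4) = 3
σ(4) = 1 → σ⁻¹(1) = 4

σ⁻¹ = [4 2 1 3]


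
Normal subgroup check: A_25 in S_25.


H = A_25 in S_25
A_25 has index 2 in S_25, and every subgroup of index 2 is normal

Yes, normal subgroup


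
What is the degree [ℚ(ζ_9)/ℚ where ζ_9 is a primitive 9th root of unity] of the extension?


[ℚ(ζ_n):ℚ] = deg Φ_n(x) = φ(n). Here φ(9) = 6

[ℚ(ζ_9)/ℚ where ζ_9 is a primitive 9th root of unity] = 6


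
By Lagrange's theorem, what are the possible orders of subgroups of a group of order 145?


Lagrange's theorem: |H| divides |G|
|G| = 145
Divisors of 145: 1, 5, 29, 145

Possible subgroup orders: {1, 5, 29, 145}


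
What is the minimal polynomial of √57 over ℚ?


√57 satisfies x² - 57 = 0, irreducible over ℚ since 57 is squarefree

Minimal polynomial: x² - 57


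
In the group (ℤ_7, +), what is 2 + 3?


Operation: addition mod 7
2 + 3 = (a + b) mod 7 with a = 2, b = 3

2 + 3 = 5


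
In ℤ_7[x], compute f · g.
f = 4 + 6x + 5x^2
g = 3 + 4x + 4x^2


Expand and collect like terms; reduce coefficients mod 7:
x^0: 4·3 = 12 ≡ 5 (mod 7)
x^1: 4·4 + 6·3 = 34 ≡ 6 (mod 7)
x^2: 4·4 + 6·4 + 5·3 = 55 ≡ 6 (mod 7)
x^3: 6·4 + 5·4 = 44 ≡ 2 (mod 7)
x^4: 5·4 = 20 ≡ 6 (mod 7)
Result: 5 + 6x + 6x^2 + 2x^3 + 6x^4

f · g = 5 + 6x + 6x^2 + 2x^3 + 6x^4


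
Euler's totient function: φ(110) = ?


Factor n: 110 = 2 × 5 × 11
φ(n) = n · ∏(1 - 1/p) over distinct primes p | n
φ(110) = 110 · (1 - 1/2) · (1 - 1/5) · (1 - 1/11) = 40

φ(110) = 40


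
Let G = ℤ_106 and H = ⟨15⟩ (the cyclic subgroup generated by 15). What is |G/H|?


|⟨15⟩| = n / gcd(15, 106) = 106 / 1 = 106
H is normal (ℤ_106 is abelian).
|G/H| = |G| / |H| = 106 / 106 = 1

|G/H| = 1


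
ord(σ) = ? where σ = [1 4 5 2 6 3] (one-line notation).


Cycle decomposition: (2 4) (3 5 6)
Cycle lengths: 2, 3
Order = lcm(2, 3) = 6

ord(σ) = 6


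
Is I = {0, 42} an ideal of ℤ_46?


Check ideal conditions for I = {0, 42} in ℤ_46:
(1) I is an additive subgroup? No
(2) For r ∈ ℤ_46 and a ∈ I: r·a ∈ I? No  [counterexample: r=2, a=42, r·a mod 46 = 38 ∉ I]

No, I is not an ideal of ℤ_46


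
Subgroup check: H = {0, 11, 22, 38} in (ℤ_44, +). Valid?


Subgroup test for H = {0, 11, 22, 38} in (ℤ_44, +):
(1) 0 ∈ H? Yes
(2) Closure: for all a,b ∈ H, (a+b) mod 44 ∈ H? No  [counterexample: 11 + 22 = 33 ∉ H]
(3) Inverses: for all a ∈ H, -a mod 44 ∈ H? No

No, H is not a subgroup of ℤ_44


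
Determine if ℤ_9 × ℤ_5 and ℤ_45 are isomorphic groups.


Comparing ℤ_9 × ℤ_5 and ℤ_45:
gcd(9,5) = 1, so ℤ_9 × ℤ_5 ≅ ℤ_45 (CRT)

Yes, ℤ_9 × ℤ_5 ≅ ℤ_45


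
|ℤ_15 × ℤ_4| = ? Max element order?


|ℤ_15 × ℤ_4| = 15 × 4 = 60
Max element order = lcm(15,4) = 60
Cyclic? Yes (gcd=1)

|ℤ_15×ℤ_4| = 60, max element order = 60


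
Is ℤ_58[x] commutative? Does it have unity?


ℤ_58 has zero divisors (2·29 ≡ 0), and these lift to constant zero divisors in ℤ_58[x]; so not an integral domain
Commutative: Yes
Integral domain: No
Has unity: Yes

ℤ_58[x]: Commutative=Yes, Unity=Yes


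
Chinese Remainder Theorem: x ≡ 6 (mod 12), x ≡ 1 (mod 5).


m₁ = 12, m₂ = 5, gcd = 1, so CRT applies. M = m₁·m₂ = 60
Let M₁ = M/m₁ = 5, M₂ = M/m₂ = 12
Find y₁ ≡ M₁⁻¹ (mod m₁): 5⁻¹ ≡ 5 (mod 12)
Find y₂ ≡ M₂⁻¹ (mod m₂): 12⁻¹ ≡ 3 (mod 5)
x = a₁·M₁·y₁ + a₂·M₂·y₂ = 6·5·5 + 1·12·3 = 186
Reduce mod 60: x ≡ 6
Check: 6 mod 12 = 6 ✓, 6 mod 5 = 1 ✓

x ≡ 6 (mod 60)


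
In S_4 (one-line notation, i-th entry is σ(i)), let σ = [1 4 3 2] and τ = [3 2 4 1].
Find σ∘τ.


σ∘τ: apply τ first, then σ
1 →τ 3 →σ 3
2 →τ 2 →σ 4
3 →τ 4 →σ 2
4 →τ 1 →σ 1

σ∘τ = [3 4 2 1]


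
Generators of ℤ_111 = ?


g generates ℤ_n iff gcd(g,n) = 1
Prime factors of 111: 3, 37
Generators are g ∈ {1,...,110} not divisible by any of these primes.
Generators: {1, 2, 4, 5, 7, 8, 10, 11, 13, 14, 16, 17, 19, 20, 22, 23, 25, 26, 28, 29, 31, 32, 34, 35, 38, 40, 41, 43, 44, 46, 47, 49, 50, 52, 53, 55, 56, 58, 59, 61, 62, 64, 65, 67, 68, 70, 71, 73, 76, 77, 79, 80, 82, 83, 85, 86, 88, 89, 91, 92, 94, 95, 97, 98, 100, 101, 103, 104, 106, 107, 109, 110}
Number of generators = φ(111) = 72

Generators of ℤ_111 = {1, 2, 4, 5, 7, 8, 10, 11, 13, 14, 16, 17, 19, 20, 22, 23, 25, 26, 28, 29, 31, 32, 34, 35, 38, 40, 41, 43, 44, 46, 47, 49, 50, 52, 53, 55, 56, 58, 59, 61, 62, 64, 65, 67, 68, 70, 71, 73, 76, 77, 79, 80, 82, 83, 85, 86, 88, 89, 91, 92, 94, 95, 97, 98, 100, 101, 103, 104, 106, 107, 109, 110}


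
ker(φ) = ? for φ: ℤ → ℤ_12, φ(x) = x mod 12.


Kernel = preimage of identity
ker(φ) = {x ∈ ℤ : x ≡ 0 (mod 12)} = 12ℤ = {0, ±12, ±24, ...}

ker(φ) = 12ℤ


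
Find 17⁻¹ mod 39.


Use the extended Euclidean algorithm to write 1 = 17·s + 39·t; then s mod 39 is the inverse.
Euclidean algorithm:
  17 = 0·39 + 17
  39 = 2·17 + 5
  17 = 3·5 + 2
  5 = 2·2 + 1
  2 = 2·1 + 0
gcd(17,39) = 1
Back-substitution gives: 17·(-16) + 39·(7) = 1
So 17⁻¹ ≡ -16 ≡ 23 (mod 39)
Check: 17 × 23 = 391 ≡ 1 (mod 39) ✓

17⁻¹ ≡ 23 (mod 39)


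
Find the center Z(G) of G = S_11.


Z(G) = {g ∈ G | gx = xg for all x ∈ G}
S_n is non-abelian for n ≥ 3; Z(S_11) is trivial

Z(S_11) = {e}


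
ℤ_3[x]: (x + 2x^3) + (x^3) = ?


Add coefficients mod 3:
x^0: 0 + 0 = 0 (mod 3)
x^1: 1 + 0 = 1 (mod 3)
x^2: 0 + 0 = 0 (mod 3)
x^3: 2 + 1 = 0 (mod 3)
Result: x

f + g = x


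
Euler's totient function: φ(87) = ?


Factor n: 87 = 3 × 29
φ(n) = n · ∏(1 - 1/p) over distinct primes p | n
φ(87) = 87 · (1 - 1/3) · (1 - 1/29) = 56

φ(87) = 56


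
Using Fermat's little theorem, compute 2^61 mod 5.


Fermat's little theorem: if p is prime and gcd(a,p)=1, then a^(p-1) ≡ 1 (mod p)
p = 5 is prime, gcd(2,5) = 1
Reduce exponent: 61 mod 4 = 1
So 2^61 ≡ 2^1 (mod 5)
2^1 mod 5 = 2

2^61 ≡ 2 (mod 5)


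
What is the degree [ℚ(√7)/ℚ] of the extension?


√7 has minimal polynomial x² - 7 (irreducible over ℚ since 7 is squarefree)

[ℚ(√7)/ℚ] = 2


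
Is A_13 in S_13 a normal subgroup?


H = A_13 in S_13
A_13 has index 2 in S_13, and every subgroup of index 2 is normal

Yes, normal subgroup


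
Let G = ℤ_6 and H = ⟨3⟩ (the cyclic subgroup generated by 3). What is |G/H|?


|⟨3⟩| = n / gcd(3, 6) = 6 / 3 = 2
H is normal (ℤ_6 is abelian).
|G/H| = |G| / |H| = 6 / 2 = 3

|G/H| = 3


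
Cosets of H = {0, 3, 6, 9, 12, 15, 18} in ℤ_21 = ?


H = {0, 3, 6, 9, 12, 15, 18}, |H| = 7
Number of cosets = |G|/|H| = 21/7 = 3
0 + H = {0, 3, 6, 9, 12, 15, 18}
1 + H = {1, 4, 7, 10, 13, 16, 19}
2 + H = {2, 5, 8, 11, 14, 17, 20}

Cosets: 0+H={0,3,6,9,12,15,18}; 1+H={1,4,7,10,13,16,19}; 2+H={2,5,8,11,14,17,20}


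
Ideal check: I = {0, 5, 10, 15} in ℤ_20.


Check ideal conditions for I = {0, 5, 10, 15} in ℤ_20:
(1) I is an additive subgroup? Yes
(2) For r ∈ ℤ_20 and a ∈ I: r·a ∈ I? Yes

Yes, I is an ideal of ℤ_20


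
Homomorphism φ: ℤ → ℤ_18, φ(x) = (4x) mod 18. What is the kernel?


Kernel = preimage of identity
ker(φ) = {x ∈ ℤ : 4x ≡ 0 (mod 18)}. gcd(4,18) = 2, so 4x ≡ 0 (mod 18) ⟺ x ≡ 0 (mod 18/2 = 9). Hence ker(φ) = 9ℤ

ker(φ) = 9ℤ


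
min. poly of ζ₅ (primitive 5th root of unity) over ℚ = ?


ζ₅ is a root of Φ₅(x) = x⁴ + x³ + x² + x + 1, irreducible over ℚ

Minimal polynomial: x⁴ + x³ + x² + x + 1


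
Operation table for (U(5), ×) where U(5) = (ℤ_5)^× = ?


Elements: {1, 2, 3, 4}
Operation: multiplication mod 5
Entry (a, b) = (a × b) mod 5

Cayley table:
  | 1 | 2 | 3 | 4
1 | 1 | 2 | 3 | 4
2 | 2 | 4 | 1 | 3
3 | 3 | 1 | 4 | 2
4 | 4 | 3 | 2 | 1


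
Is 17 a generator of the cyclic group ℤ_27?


g generates ℤ_n iff gcd(g, n) = 1
gcd(17, 27) = 1
Since gcd = 1, 17 is a generator.

Yes, 17 generates ℤ_27


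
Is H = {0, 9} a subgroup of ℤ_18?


Subgroup test for H = {0, 9} in (ℤ_18, +):
(1) 0 ∈ H? Yes
(2) Closure: for all a,b ∈ H, (a+b) mod 18 ∈ H? Yes
(3) Inverses: for all a ∈ H, -a mod 18 ∈ H? Yes

Yes, H is a subgroup of ℤ_18


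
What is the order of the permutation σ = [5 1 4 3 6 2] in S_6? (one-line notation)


Cycle decomposition: (1 5 6 2) (3 4)
Cycle lengths: 4, 2
Order = lcm(4, 2) = 4

ord(σ) = 4


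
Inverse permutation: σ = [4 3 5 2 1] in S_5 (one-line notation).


To find σ⁻¹, swap domain and range:
σ(1) = 4 → σ⁻¹(4) = 1
σ(2) = 3 → σ⁻¹(3) = 2
σ(3) = 5 → σ⁻¹(5) = 3
σ(4) = 2 → σ⁻¹(2) = 4
σ(5) = 1 → σ⁻¹(1) = 5

σ⁻¹ = [5 4 2 1 3]


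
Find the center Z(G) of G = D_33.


Z(G) = {g ∈ G | gx = xg for all x ∈ G}
For odd n, Z(D_n) = {e}: no nontrivial rotation commutes with all reflections

Z(D_33) = {e}


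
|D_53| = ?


|D_n| = 2n (n rotations and n reflections)
|D_53| = 2×53 = 106

|D_53| = 106


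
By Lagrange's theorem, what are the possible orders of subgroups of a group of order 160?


Lagrange's theorem: |H| divides |G|
|G| = 160
Divisors of 160: 1, 2, 4, 5, 8, 10, 16, 20, 32, 40, 80, 160

Possible subgroup orders: {1, 2, 4, 5, 8, 10, 16, 20, 32, 40, 80, 160}


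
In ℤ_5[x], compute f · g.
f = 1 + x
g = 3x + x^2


Expand and collect like terms; reduce coefficients mod 5:
x^0: 1·0 = 0 ≡ 0 (mod 5)
x^1: 1·3 + 1·0 = 3 ≡ 3 (mod 5)
x^2: 1·1 + 1·3 = 4 ≡ 4 (mod 5)
x^3: 1·1 = 1 ≡ 1 (mod 5)
Result: 3x + 4x^2 + x^3

f · g = 3x + 4x^2 + x^3


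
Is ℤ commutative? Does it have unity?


integers form a commutative ring with unity 1; no zero divisors
Commutative: Yes
Integral domain: Yes
Has unity: Yes

ℤ: Commutative=Yes, Unity=Yes


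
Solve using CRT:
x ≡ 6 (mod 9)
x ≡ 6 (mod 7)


m₁ = 9, m₂ = 7, gcd = 1, so CRT applies. M = m₁·m₂ = 63
Let M₁ = M/m₁ = 7, M₂ = M/m₂ = 9
Find y₁ ≡ M₁⁻¹ (mod m₁): 7⁻¹ ≡ 4 (mod 9)
Find y₂ ≡ M₂⁻¹ (mod m₂): 9⁻¹ ≡ 4 (mod 7)
x = a₁·M₁·y₁ + a₂·M₂·y₂ = 6·7·4 + 6·9·4 = 384
Reduce mod 63: x ≡ 6
Check: 6 mod 9 = 6 ✓, 6 mod 7 = 6 ✓

x ≡ 6 (mod 63)


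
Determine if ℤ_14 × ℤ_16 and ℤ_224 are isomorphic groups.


Comparing ℤ_14 × ℤ_16 and ℤ_224:
gcd(14,16) = 2 ≠ 1. Max element order in ℤ_14×ℤ_16 is lcm(14,16) = 112 < 224, so it has no element of order 224

No, ℤ_14 × ℤ_16 ≇ ℤ_224


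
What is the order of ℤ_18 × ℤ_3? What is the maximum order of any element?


|ℤ_18 × ℤ_3| = 18 × 3 = 54
Max element order = lcm(18,3) = 18
Cyclic? No (gcd=3)

|ℤ_18×ℤ_3| = 54, max element order = 18


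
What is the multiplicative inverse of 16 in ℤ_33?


Use the extended Euclidean algorithm to write 1 = 16·s + 33·t; then s mod 33 is the inverse.
Euclidean algorithm:
  16 = 0·33 + 16
  33 = 2·16 + 1
  16 = 16·1 + 0
gcd(16,33) = 1
Back-substitution gives: 16·(-2) + 33·(1) = 1
So 16⁻¹ ≡ -2 ≡ 31 (mod 33)
Check: 16 × 31 = 496 ≡ 1 (mod 33) ✓

16⁻¹ ≡ 31 (mod 33)


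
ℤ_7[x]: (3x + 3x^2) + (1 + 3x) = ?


Add coefficients mod 7:
x^0: 0 + 1 = 1 (mod 7)
x^1: 3 + 3 = 6 (mod 7)
x^2: 3 + 0 = 3 (mod 7)
Result: 1 + 6x + 3x^2

f + g = 1 + 6x + 3x^2


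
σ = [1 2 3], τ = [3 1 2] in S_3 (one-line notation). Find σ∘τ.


σ∘τ: apply τ first, then σ
1 →τ 3 →σ 3
2 →τ 1 →σ 1
3 →τ 2 →σ 2

σ∘τ = [3 1 2]


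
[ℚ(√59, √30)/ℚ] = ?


[ℚ(√59,√30):ℚ] = [ℚ(√59,√30):ℚ(√59)]·[ℚ(√59):ℚ] = 2·2 = 4

[ℚ(√59, √30)/ℚ] = 4


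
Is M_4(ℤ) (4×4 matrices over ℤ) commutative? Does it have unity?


Matrix multiplication is non-commutative for n ≥ 2; the identity matrix I is the unity; singular matrices give zero divisors, so not an integral domain
Commutative: No
Integral domain: No
Has unity: Yes

M_4(ℤ) (4×4 matrices over ℤ): Commutative=No, Unity=Yes


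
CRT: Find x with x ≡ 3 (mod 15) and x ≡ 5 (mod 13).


m₁ = 15, m₂ = 13, gcd = 1, so CRT applies. M = m₁·m₂ = 195
Let M₁ = M/m₁ = 13, M₂ = M/m₂ = 15
Find y₁ ≡ M₁⁻¹ (mod m₁): 13⁻¹ ≡ 7 (mod 15)
Find y₂ ≡ M₂⁻¹ (mod m₂): 15⁻¹ ≡ 7 (mod 13)
x = a₁·M₁·y₁ + a₂·M₂·y₂ = 3·13·7 + 5·15·7 = 798
Reduce mod 195: x ≡ 18
Check: 18 mod 15 = 3 ✓, 18 mod 13 = 5 ✓

x ≡ 18 (mod 195)


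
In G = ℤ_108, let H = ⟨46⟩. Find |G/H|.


|⟨46⟩| = n / gcd(46, 108) = 108 / 2 = 54
H is normal (ℤ_108 is abelian).
|G/H| = |G| / |H| = 108 / 54 = 2

|G/H| = 2


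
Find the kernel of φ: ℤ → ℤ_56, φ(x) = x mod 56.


Kernel = preimage of identity
ker(φ) = {x ∈ ℤ : x ≡ 0 (mod 56)} = 56ℤ = {0, ±56, ±112, ...}

ker(φ) = 56ℤ


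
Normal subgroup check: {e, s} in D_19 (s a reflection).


H = {e, s} in D_19 (s a reflection)
r·s·r⁻¹ = sr⁻² ≠ s for n ≥ 3, so {e, s} is not closed under conjugation

No, not a normal subgroup


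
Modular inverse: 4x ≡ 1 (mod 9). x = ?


Use the extended Euclidean algorithm to write 1 = 4·s + 9·t; then s mod 9 is the inverse.
Euclidean algorithm:
  4 = 0·9 + 4
  9 = 2·4 + 1
  4 = 4·1 + 0
gcd(4,9) = 1
Back-substitution gives: 4·(-2) + 9·(1) = 1
So 4⁻¹ ≡ -2 ≡ 7 (mod 9)
Check: 4 × 7 = 28 ≡ 1 (mod 9) ✓

4⁻¹ ≡ 7 (mod 9)


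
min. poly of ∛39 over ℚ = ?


∛39 satisfies x³ - 39 = 0, irreducible over ℚ (no rational root; 39 is not a perfect cube)

Minimal polynomial: x³ - 39


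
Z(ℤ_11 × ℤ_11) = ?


Z(G) = {g ∈ G | gx = xg for all x ∈ G}
Direct product of abelian groups is abelian, so Z(G) = G

Z(ℤ_11 × ℤ_11) = ℤ_11 × ℤ_11


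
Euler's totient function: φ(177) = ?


Factor n: 177 = 3 × 59
φ(n) = n · ∏(1 - 1/p) over distinct primes p | n
φ(177) = 177 · (1 - 1/3) · (1 - 1/59) = 116

φ(177) = 116


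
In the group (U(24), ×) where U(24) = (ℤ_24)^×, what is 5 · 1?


Operation: multiplication mod 24
5 · 1 = (a × b) mod 24 with a = 5, b = 1

5 · 1 = 5


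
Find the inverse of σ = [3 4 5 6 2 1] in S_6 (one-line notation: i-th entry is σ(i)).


To find σ⁻¹, swap domain and range:
σ(1) = 3 → σ⁻¹(3) = 1
σ(2) = 4 → σ⁻¹(4) = 2
σ(3) = 5 → σ⁻¹(5) = 3
σ(4) = 6 → σ⁻¹(6) = 4
σ(5) = 2 → σ⁻¹(2) = 5
σ(6) = 1 → σ⁻¹(1) = 6

σ⁻¹ = [6 5 1 2 3 4]


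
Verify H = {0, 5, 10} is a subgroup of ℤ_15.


Subgroup test for H = {0, 5, 10} in (ℤ_15, +):
(1) 0 ∈ H? Yes
(2) Closure: for all a,b ∈ H, (a+b) mod 15 ∈ H? Yes
(3) Inverses: for all a ∈ H, -a mod 15 ∈ H? Yes

Yes, H is a subgroup of ℤ_15


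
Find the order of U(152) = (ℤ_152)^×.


U(n) is the group of units mod n; |U(n)| = φ(n)
|U(152)| = φ(152) = 72

|U(152) = (ℤ_152)^×| = 72


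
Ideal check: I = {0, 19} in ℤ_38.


Check ideal conditions for I = {0, 19} in ℤ_38:
(1) I is an additive subgroup? Yes
(2) For r ∈ ℤ_38 and a ∈ I: r·a ∈ I? Yes

Yes, I is an ideal of ℤ_38


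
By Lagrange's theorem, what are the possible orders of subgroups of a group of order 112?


Lagrange's theorem: |H| divides |G|
|G| = 112
Divisors of 112: 1, 2, 4, 7, 8, 14, 16, 28, 56, 112

Possible subgroup orders: {1, 2, 4, 7, 8, 14, 16, 28, 56, 112}


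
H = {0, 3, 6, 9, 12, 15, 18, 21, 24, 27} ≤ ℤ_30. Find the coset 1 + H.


1 + H = {1 + h (mod 30) : h ∈ H}
1+0=1, 1+3=4, 1+6=7, 1+9=10, 1+12=13, 1+15=16, 1+18=19, 1+21=22, 1+24=25, 1+27=28

1 + H = {1, 4, 7, 10, 13, 16, 19, 22, 25, 28}


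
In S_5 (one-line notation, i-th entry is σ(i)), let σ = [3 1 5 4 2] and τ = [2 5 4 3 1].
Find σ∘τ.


σ∘τ: apply τ first, then σ
1 →τ 2 →σ 1
2 →τ 5 →σ 2
3 →τ 4 →σ 4
4 →τ 3 →σ 5
5 →τ 1 →σ 3

σ∘τ = [1 2 4 5 3]


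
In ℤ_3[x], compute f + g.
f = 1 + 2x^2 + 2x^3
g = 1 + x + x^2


Add coefficients mod 3:
x^0: 1 + 1 = 2 (mod 3)
x^1: 0 + 1 = 1 (mod 3)
x^2: 2 + 1 = 0 (mod 3)
x^3: 2 + 0 = 2 (mod 3)
Result: 2 + x + 2x^3

f + g = 2 + x + 2x^3


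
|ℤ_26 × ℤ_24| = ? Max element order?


|ℤ_26 × ℤ_24| = 26 × 24 = 624
Max element order = lcm(26,24) = 312
Cyclic? No (gcd=2)

|ℤ_26×ℤ_24| = 624, max element order = 312


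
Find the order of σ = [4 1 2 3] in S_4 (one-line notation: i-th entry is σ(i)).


Cycle decomposition: (1 4 3 2)
Cycle lengths: 4
Order = lcm(4) = 4

ord(σ) = 4


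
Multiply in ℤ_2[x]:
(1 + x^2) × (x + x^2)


Expand and collect like terms; reduce coefficients mod 2:
x^0: 1·0 = 0 ≡ 0 (mod 2)
x^1: 1·1 + 0·0 = 1 ≡ 1 (mod 2)
x^2: 1·1 + 0·1 + 1·0 = 1 ≡ 1 (mod 2)
x^3: 0·1 + 1·1 = 1 ≡ 1 (mod 2)
x^4: 1·1 = 1 ≡ 1 (mod 2)
Result: x + x^2 + x^3 + x^4

f · g = x + x^2 + x^3 + x^4


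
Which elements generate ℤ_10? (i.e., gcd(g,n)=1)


g generates ℤ_n iff gcd(g,n) = 1
Checking each g ∈ {1,...,9}:
gcd(1,10) = 1
gcd(2,10) = 2
gcd(3,10) = 1
gcd(4,10) = 2
gcd(5,10) = 5
gcd(6,10) = 2
gcd(7,10) = 1
gcd(8,10) = 2
gcd(9,10) = 1
Generators: {1, 3, 7, 9}
Number of generators = φ(10) = 4

Generators of ℤ_10 = {1, 3, 7, 9}


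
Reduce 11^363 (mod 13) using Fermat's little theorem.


Fermat's little theorem: if p is prime and gcd(a,p)=1, then a^(p-1) ≡ 1 (mod p)
p = 13 is prime, gcd(11,13) = 1
Reduce exponent: 363 mod 12 = 3
So 11^363 ≡ 11^3 (mod 13)
11^3 mod 13 = 5

11^363 ≡ 5 (mod 13)


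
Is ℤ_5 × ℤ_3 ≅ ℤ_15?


Comparing ℤ_5 × ℤ_3 and ℤ_15:
gcd(5,3) = 1, so ℤ_5 × ℤ_3 ≅ ℤ_15 (CRT)

Yes, ℤ_5 × ℤ_3 ≅ ℤ_15


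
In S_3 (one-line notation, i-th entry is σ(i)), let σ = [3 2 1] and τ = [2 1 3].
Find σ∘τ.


σ∘τ: apply τ first, then σ
1 →τ 2 →σ 2
2 →τ 1 →σ 3
3 →τ 3 →σ 1

σ∘τ = [2 3 1]


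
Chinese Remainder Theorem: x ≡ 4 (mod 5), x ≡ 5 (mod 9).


m₁ = 5, m₂ = 9, gcd = 1, so CRT applies. M = m₁·m₂ = 45
Let M₁ = M/m₁ = 9, M₂ = M/m₂ = 5
Find y₁ ≡ M₁⁻¹ (mod m₁): 9⁻¹ ≡ 4 (mod 5)
Find y₂ ≡ M₂⁻¹ (mod m₂): 5⁻¹ ≡ 2 (mod 9)
x = a₁·M₁·y₁ + a₂·M₂·y₂ = 4·9·4 + 5·5·2 = 194
Reduce mod 45: x ≡ 14
Check: 14 mod 5 = 4 ✓, 14 mod 9 = 5 ✓

x ≡ 14 (mod 45)


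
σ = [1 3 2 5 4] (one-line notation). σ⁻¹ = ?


To find σ⁻¹, swap domain and range:
σ(1) = 1 → σ⁻¹(1) = 1
σ(2) = 3 → σ⁻¹(3) = 2
σ(3) = 2 → σ⁻¹(2) = 3
σ(4) = 5 → σ⁻¹(5) = 4
σ(5) = 4 → σ⁻¹(4) = 5

σ⁻¹ = [1 3 2 5 4]


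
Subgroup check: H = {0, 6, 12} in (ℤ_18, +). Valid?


Subgroup test for H = {0, 6, 12} in (ℤ_18, +):
(1) 0 ∈ H? Yes
(2) Closure: for all a,b ∈ H, (a+b) mod 18 ∈ H? Yes
(3) Inverses: for all a ∈ H, -a mod 18 ∈ H? Yes

Yes, H is a subgroup of ℤ_18


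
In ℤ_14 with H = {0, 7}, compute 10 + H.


10 + H = {10 + h (mod 14) : h ∈ H}
10+0=10, 10+7=3
10 + H = {3, 10} = 3 + H

10 + H = {3, 10}


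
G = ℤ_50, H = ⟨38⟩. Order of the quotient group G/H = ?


|⟨38⟩| = n / gcd(38, 50) = 50 / 2 = 25
H is normal (ℤ_50 is abelian).
|G/H| = |G| / |H| = 50 / 25 = 2

|G/H| = 2


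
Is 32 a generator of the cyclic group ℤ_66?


g generates ℤ_n iff gcd(g, n) = 1
gcd(32, 66) = 2
Since gcd = 2 ≠ 1, ⟨32⟩ has order 33 < 66, so 32 is not a generator.

No, 32 does not generate ℤ_66


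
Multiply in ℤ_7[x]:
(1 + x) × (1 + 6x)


Expand and collect like terms; reduce coefficients mod 7:
x^0: 1·1 = 1 ≡ 1 (mod 7)
x^1: 1·6 + 1·1 = 7 ≡ 0 (mod 7)
x^2: 1·6 = 6 ≡ 6 (mod 7)
Result: 1 + 6x^2

f · g = 1 + 6x^2


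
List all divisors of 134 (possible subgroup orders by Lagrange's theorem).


Lagrange's theorem: |H| divides |G|
|G| = 134
Divisors of 134: 1, 2, 67, 134

Possible subgroup orders: {1, 2, 67, 134}


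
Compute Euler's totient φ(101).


Factor n: 101 = 101
φ(n) = n · ∏(1 - 1/p) over distinct primes p | n
φ(101) = 101 · (1 - 1/101) = 100

φ(101) = 100


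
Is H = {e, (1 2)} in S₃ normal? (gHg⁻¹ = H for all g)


H = {e, (1 2)} in S₃
(1 3)(1 2)(1 3)⁻¹ = (2 3) ∉ {e, (1 2)}, so it is not normal

No, not a normal subgroup
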